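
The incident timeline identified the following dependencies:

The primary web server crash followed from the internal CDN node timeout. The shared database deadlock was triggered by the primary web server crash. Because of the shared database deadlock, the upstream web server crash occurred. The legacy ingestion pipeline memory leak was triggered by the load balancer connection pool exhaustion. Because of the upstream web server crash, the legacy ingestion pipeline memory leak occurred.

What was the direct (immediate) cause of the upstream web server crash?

Upstream contributors include the internal CDN node timeout, the primary web server crash, but only the shared database deadlock feeds directly into the upstream web server crash.

the shared database deadlock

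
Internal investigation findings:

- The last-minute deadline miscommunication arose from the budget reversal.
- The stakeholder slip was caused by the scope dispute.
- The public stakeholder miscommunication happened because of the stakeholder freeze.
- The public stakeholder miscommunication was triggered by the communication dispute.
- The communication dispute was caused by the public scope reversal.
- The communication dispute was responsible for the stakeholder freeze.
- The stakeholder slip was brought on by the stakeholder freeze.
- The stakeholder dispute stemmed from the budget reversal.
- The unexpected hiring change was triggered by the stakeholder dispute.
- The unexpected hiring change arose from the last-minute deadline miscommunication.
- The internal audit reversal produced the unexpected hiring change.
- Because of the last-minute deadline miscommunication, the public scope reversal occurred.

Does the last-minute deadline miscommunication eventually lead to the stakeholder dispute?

The last-minute deadline miscommunication leads to the public scope reversal, the unexpected hiring change, the communication dispute, the stakeholder freeze, the public stakeholder miscommunication, the stakeholder slip; the stakeholder dispute is not among them.

No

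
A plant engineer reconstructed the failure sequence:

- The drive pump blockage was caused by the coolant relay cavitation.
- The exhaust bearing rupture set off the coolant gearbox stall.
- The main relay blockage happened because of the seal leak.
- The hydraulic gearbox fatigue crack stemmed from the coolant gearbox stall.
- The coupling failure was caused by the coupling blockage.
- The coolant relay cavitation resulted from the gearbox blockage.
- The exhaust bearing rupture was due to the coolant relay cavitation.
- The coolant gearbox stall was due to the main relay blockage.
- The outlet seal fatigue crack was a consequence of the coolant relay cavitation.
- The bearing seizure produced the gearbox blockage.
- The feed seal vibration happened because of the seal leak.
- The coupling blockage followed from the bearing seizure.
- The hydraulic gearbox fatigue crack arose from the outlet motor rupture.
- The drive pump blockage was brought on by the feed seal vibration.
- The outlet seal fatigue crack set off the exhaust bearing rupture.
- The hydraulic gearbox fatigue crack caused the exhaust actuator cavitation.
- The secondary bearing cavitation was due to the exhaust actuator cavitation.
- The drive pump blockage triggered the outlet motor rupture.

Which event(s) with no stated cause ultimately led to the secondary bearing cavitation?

Tracing upstream from the secondary bearing cavitation: the secondary bearing cavitation ← the exhaust actuator cavitation ← the hydraulic gearbox fatigue crack ← the coolant gearbox stall ← the exhaust bearing rupture ← the coolant relay cavitation ← the gearbox blockage ← the bearing seizure.
A separate upstream branch: the secondary bearing cavitation ← the exhaust actuator cavitation ← the hydraulic gearbox fatigue crack ← the coolant gearbox stall ← the main relay blockage ← the seal leak.
Each of those chain origins has no stated cause.

the bearing seizure, the seal leak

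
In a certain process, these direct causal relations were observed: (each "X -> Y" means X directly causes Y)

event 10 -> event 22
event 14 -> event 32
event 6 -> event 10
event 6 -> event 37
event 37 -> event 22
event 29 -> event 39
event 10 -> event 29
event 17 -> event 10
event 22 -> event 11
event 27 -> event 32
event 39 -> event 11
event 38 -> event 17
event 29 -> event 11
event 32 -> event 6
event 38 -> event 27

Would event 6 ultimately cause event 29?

Yes

There is a causal chain: event 6 → event 10 → event 29.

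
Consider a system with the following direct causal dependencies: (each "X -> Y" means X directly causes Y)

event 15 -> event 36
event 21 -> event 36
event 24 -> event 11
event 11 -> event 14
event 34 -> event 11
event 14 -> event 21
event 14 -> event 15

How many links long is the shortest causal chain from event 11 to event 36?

3

Shortest chain: event 11 → event 14 → event 21 → event 36.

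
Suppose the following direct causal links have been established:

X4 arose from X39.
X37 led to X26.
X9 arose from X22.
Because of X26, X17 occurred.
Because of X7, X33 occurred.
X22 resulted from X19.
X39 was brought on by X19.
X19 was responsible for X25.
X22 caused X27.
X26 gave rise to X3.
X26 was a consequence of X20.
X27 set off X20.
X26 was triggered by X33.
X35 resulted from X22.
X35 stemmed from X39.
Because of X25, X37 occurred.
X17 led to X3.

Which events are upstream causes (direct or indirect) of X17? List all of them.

Immediate cause of X17: X26.
Further upstream: X19, X25, X22, X27, X20, X37, X7, X33.

X19, X20, X22, X25, X26, X27, X33, X37, X7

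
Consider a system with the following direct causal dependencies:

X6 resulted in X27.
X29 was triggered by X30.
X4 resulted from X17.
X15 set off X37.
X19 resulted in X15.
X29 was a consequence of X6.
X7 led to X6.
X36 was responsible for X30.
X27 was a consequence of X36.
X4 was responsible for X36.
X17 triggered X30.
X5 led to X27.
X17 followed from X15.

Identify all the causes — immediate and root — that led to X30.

Immediate causes of X30: X17, X36.
Further upstream: X19, X15, X4.

X15, X17, X19, X36, X4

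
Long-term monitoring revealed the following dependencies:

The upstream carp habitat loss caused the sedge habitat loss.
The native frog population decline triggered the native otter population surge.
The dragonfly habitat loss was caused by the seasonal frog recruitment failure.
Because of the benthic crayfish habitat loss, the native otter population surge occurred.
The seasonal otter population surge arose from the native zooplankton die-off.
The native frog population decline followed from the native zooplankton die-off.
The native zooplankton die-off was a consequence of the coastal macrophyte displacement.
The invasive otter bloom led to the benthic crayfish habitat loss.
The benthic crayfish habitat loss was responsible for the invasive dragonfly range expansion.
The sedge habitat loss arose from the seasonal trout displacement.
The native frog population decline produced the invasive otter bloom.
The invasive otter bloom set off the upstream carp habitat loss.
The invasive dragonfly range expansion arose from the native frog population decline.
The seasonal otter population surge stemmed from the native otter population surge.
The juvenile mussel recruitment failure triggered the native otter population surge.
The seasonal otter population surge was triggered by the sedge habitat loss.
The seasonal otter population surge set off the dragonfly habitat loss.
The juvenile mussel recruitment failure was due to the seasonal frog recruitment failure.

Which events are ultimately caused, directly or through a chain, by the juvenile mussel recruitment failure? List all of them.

the dragonfly habitat loss, the native otter population surge, the seasonal otter population surge

Direct effects: the native otter population surge.
2 steps out: the seasonal otter population surge.
3 steps out: the dragonfly habitat loss.
Not reachable from it: the coastal macrophyte displacement, the native zooplankton die-off, the seasonal trout displacement, the native frog population decline, the seasonal frog recruitment failure, the invasive otter bloom, the benthic crayfish habitat loss, the upstream carp habitat loss, the invasive dragonfly range expansion, the sedge habitat loss.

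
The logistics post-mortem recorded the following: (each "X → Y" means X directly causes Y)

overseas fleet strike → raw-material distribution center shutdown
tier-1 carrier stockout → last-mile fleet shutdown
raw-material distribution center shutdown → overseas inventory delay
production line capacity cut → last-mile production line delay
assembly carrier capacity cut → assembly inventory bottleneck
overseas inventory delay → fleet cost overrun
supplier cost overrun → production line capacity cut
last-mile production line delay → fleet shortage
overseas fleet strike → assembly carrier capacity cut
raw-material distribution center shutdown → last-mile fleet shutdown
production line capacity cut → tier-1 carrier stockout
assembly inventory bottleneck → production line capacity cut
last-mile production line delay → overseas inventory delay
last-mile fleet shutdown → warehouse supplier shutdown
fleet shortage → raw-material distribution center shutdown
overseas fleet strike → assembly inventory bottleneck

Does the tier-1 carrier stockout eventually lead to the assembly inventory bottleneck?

The tier-1 carrier stockout leads to the last-mile fleet shutdown, the warehouse supplier shutdown; the assembly inventory bottleneck is not among them.

No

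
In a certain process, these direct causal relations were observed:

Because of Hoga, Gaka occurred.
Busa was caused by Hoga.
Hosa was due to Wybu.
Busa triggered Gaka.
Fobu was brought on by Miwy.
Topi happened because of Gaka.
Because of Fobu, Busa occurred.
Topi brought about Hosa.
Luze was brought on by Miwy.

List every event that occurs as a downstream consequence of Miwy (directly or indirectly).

Busa, Fobu, Gaka, Hosa, Luze, Topi

Direct effects: Fobu, Luze.
2 steps out: Busa.
3 steps out: Gaka.
4 steps out: Topi.
5 steps out: Hosa.
Not reachable from it: Hoga, Wybu.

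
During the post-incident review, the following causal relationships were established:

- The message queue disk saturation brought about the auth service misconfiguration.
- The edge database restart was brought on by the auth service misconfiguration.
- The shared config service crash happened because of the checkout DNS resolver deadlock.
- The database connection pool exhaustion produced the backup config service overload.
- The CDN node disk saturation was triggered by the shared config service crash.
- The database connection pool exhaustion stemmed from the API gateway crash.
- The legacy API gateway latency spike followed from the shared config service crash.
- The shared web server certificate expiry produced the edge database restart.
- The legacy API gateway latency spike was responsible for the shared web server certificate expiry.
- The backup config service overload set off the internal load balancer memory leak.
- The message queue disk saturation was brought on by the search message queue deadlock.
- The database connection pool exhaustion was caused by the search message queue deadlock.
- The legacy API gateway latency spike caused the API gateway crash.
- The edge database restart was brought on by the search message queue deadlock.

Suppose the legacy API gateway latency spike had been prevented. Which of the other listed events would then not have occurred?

the API gateway crash, the shared web server certificate expiry

Downstream of the legacy API gateway latency spike: the shared web server certificate expiry, the API gateway crash, the database connection pool exhaustion, the backup config service overload, the internal load balancer memory leak, the edge database restart.
Of those, still caused via another path: the database connection pool exhaustion, the backup config service overload, the internal load balancer memory leak, the edge database restart.
The remainder have no surviving cause.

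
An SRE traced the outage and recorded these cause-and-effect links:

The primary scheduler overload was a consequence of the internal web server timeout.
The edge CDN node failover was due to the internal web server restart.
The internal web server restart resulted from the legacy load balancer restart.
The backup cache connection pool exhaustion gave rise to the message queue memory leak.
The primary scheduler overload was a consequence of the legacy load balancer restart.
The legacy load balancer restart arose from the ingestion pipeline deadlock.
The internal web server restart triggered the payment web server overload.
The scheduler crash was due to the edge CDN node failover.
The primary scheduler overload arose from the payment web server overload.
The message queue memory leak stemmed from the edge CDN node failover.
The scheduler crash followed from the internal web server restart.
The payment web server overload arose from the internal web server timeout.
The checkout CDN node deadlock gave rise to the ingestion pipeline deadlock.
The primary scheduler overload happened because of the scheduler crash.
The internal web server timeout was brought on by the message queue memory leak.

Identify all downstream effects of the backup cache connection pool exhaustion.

the internal web server timeout, the message queue memory leak, the payment web server overload, the primary scheduler overload

Direct effects: the message queue memory leak.
2 steps out: the internal web server timeout.
3 steps out: the payment web server overload, the primary scheduler overload.
Not reachable from it: the checkout CDN node deadlock, the ingestion pipeline deadlock, the legacy load balancer restart, the internal web server restart, the edge CDN node failover, the scheduler crash.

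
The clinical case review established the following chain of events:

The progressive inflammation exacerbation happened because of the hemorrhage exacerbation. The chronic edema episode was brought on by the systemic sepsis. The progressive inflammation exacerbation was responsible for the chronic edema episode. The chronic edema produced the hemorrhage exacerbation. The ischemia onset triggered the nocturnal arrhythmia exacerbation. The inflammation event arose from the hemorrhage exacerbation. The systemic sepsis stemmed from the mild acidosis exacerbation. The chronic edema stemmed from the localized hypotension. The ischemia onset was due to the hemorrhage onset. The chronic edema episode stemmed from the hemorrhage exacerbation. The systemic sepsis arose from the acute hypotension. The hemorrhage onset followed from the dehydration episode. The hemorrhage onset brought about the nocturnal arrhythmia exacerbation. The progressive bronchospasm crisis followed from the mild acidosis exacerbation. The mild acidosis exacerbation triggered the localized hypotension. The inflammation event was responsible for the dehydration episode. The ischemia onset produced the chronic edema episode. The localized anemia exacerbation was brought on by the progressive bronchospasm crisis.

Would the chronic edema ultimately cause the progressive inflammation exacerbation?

There is a causal chain: the chronic edema → the hemorrhage exacerbation → the progressive inflammation exacerbation.

Yes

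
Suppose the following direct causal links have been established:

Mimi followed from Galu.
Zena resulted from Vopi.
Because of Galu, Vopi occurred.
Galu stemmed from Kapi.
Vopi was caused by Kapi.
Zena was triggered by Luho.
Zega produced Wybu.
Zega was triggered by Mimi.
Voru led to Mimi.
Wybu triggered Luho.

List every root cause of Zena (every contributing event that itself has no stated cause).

Kapi, Voru

Tracing upstream from Zena: Zena ← Vopi ← Kapi.
A separate upstream branch: Zena ← Luho ← Wybu ← Zega ← Mimi ← Voru.
Each of those chain origins has no stated cause.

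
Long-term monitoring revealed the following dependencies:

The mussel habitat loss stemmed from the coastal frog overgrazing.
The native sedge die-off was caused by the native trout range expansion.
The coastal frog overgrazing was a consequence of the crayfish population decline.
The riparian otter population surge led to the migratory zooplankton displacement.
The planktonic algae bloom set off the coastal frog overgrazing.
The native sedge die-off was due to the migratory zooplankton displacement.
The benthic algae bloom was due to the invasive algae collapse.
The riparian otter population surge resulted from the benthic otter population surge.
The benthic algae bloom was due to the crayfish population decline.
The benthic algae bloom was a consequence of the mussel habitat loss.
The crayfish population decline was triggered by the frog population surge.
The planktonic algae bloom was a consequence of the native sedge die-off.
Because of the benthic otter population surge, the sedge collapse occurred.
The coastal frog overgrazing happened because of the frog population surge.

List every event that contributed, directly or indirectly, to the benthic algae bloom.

Immediate causes of the benthic algae bloom: the invasive algae collapse, the crayfish population decline, the mussel habitat loss.
Further upstream: the benthic otter population surge, the riparian otter population surge, the migratory zooplankton displacement, the frog population surge, the native trout range expansion, the native sedge die-off, the planktonic algae bloom, the coastal frog overgrazing.

the benthic otter population surge, the coastal frog overgrazing, the crayfish population decline, the frog population surge, the invasive algae collapse, the migratory zooplankton displacement, the mussel habitat loss, the native sedge die-off, the native trout range expansion, the planktonic algae bloom, the riparian otter population surge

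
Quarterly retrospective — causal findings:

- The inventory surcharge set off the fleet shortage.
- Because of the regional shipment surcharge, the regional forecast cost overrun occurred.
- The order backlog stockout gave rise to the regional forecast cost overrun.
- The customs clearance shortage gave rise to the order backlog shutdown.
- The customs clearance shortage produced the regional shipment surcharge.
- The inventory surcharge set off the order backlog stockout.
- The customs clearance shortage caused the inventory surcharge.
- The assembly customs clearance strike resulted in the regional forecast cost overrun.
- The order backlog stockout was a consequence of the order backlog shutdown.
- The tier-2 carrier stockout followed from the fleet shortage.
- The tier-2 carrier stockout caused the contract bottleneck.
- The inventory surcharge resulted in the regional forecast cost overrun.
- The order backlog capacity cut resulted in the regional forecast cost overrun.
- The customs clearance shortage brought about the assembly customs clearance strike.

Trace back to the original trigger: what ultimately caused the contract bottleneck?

the customs clearance shortage

Tracing upstream from the contract bottleneck: the contract bottleneck ← the tier-2 carrier stockout ← the fleet shortage ← the inventory surcharge ← the customs clearance shortage.
The customs clearance shortage has no stated cause, so it is the root.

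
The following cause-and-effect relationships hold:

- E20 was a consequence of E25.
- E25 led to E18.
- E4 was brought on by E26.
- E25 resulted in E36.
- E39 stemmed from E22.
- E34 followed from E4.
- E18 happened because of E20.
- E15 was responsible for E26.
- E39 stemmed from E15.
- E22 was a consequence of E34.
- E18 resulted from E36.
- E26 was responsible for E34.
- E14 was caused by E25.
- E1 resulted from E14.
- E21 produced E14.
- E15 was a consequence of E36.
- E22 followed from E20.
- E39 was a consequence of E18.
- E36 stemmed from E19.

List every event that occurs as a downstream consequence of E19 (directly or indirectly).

Direct effects: E36.
2 steps out: E15, E18.
3 steps out: E26, E39.
4 steps out: E4, E34.
5 steps out: E22.
Not reachable from it: E21, E25, E14, E20, E1.

E15, E18, E22, E26, E34, E36, E39, E4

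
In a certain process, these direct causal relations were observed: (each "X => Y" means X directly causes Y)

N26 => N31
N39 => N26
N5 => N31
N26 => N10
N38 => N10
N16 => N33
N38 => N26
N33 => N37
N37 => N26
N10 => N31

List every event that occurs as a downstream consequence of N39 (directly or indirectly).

N10, N26, N31

Direct effects: N26.
2 steps out: N10, N31.
Not reachable from it: N16, N33, N37, N38, N5.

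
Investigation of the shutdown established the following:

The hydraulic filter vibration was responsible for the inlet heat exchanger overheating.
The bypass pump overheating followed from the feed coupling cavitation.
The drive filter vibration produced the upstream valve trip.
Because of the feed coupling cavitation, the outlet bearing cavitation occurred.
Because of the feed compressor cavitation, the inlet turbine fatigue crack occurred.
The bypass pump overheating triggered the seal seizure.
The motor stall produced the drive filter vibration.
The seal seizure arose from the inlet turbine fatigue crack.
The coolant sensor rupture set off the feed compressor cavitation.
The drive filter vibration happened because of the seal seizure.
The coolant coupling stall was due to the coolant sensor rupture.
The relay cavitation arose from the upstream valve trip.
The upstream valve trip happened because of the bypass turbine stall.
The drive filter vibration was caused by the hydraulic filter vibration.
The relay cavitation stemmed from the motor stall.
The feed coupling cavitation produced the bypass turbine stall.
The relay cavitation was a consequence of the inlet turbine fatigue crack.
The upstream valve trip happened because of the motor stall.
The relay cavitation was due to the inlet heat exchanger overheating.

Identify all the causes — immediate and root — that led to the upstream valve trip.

Immediate causes of the upstream valve trip: the bypass turbine stall, the motor stall, the drive filter vibration.
Further upstream: the hydraulic filter vibration, the coolant sensor rupture, the feed coupling cavitation, the feed compressor cavitation, the inlet turbine fatigue crack, the bypass pump overheating, the seal seizure.

the bypass pump overheating, the bypass turbine stall, the coolant sensor rupture, the drive filter vibration, the feed compressor cavitation, the feed coupling cavitation, the hydraulic filter vibration, the inlet turbine fatigue crack, the motor stall, the seal seizure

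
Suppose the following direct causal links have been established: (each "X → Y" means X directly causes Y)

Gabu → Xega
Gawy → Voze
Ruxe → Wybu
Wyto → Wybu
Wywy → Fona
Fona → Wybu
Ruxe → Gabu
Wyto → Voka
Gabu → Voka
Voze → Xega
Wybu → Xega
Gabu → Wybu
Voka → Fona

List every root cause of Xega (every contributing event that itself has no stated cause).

Tracing upstream from Xega: Xega ← Wybu ← Wyto.
A separate upstream branch: Xega ← Voze ← Gawy.
A separate upstream branch: Xega ← Gabu ← Ruxe.
A separate upstream branch: Xega ← Wybu ← Fona ← Wywy.
Each of those chain origins has no stated cause.

Gawy, Ruxe, Wyto, Wywy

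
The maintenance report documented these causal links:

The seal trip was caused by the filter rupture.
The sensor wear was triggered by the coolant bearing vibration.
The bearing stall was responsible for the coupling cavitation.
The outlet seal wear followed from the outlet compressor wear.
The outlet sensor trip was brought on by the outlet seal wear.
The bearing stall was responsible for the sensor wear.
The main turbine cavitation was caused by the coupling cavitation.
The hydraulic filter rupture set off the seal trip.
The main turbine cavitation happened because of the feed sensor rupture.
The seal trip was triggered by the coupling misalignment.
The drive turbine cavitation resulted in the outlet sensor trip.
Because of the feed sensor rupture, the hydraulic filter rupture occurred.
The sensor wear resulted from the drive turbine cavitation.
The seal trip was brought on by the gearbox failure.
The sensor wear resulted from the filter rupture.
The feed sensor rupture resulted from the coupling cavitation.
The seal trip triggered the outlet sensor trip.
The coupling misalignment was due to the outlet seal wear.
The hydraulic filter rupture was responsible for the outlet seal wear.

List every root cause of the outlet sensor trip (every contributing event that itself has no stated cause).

the bearing stall, the drive turbine cavitation, the filter rupture, the gearbox failure, the outlet compressor wear

Tracing upstream from the outlet sensor trip: the outlet sensor trip ← the outlet seal wear ← the hydraulic filter rupture ← the feed sensor rupture ← the coupling cavitation ← the bearing stall.
A separate upstream branch: the outlet sensor trip ← the outlet seal wear ← the outlet compressor wear.
A separate upstream branch: the outlet sensor trip ← the seal trip ← the gearbox failure.
A separate upstream branch: the outlet sensor trip ← the seal trip ← the filter rupture.
A separate upstream branch: the outlet sensor trip ← the drive turbine cavitation.
Each of those chain origins has no stated cause.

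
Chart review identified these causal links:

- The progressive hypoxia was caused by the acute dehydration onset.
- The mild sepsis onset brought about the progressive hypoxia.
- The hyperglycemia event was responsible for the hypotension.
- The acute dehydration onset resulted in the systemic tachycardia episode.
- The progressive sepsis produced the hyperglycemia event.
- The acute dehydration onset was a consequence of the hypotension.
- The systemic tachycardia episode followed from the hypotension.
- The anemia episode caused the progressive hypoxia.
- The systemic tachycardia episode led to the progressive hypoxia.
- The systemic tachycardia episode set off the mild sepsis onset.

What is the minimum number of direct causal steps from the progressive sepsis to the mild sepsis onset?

Shortest chain: the progressive sepsis → the hyperglycemia event → the hypotension → the systemic tachycardia episode → the mild sepsis onset.

4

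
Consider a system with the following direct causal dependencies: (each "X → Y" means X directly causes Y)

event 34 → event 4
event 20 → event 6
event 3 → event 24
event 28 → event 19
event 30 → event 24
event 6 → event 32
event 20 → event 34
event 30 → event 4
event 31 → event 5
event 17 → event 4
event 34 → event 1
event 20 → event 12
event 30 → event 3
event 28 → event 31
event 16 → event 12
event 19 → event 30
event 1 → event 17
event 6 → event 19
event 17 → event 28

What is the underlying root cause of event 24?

event 20

Tracing upstream from event 24: event 24 ← event 30 ← event 19 ← event 6 ← event 20.
Event 20 has no stated cause, so it is the root.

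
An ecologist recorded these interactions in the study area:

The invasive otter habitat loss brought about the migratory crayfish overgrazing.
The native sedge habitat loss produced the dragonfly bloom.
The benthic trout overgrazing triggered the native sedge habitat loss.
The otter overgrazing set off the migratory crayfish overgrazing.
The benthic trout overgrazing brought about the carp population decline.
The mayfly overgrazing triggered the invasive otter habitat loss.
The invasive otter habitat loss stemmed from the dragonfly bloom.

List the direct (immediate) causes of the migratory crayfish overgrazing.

Upstream contributors include the benthic trout overgrazing, the native sedge habitat loss, the mayfly overgrazing, the dragonfly bloom, but only the invasive otter habitat loss, the otter overgrazing feed directly into the migratory crayfish overgrazing.

the invasive otter habitat loss, the otter overgrazing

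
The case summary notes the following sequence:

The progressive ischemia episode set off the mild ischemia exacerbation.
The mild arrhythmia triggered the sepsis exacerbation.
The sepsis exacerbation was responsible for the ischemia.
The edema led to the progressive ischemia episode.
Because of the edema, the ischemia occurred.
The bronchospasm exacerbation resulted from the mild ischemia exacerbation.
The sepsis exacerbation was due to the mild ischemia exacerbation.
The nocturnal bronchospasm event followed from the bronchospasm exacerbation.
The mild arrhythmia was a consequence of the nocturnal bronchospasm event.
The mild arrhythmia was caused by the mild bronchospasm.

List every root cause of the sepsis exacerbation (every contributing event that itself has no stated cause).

Tracing upstream from the sepsis exacerbation: the sepsis exacerbation ← the mild arrhythmia ← the mild bronchospasm.
A separate upstream branch: the sepsis exacerbation ← the mild ischemia exacerbation ← the progressive ischemia episode ← the edema.
Each of those chain origins has no stated cause.

the edema, the mild bronchospasm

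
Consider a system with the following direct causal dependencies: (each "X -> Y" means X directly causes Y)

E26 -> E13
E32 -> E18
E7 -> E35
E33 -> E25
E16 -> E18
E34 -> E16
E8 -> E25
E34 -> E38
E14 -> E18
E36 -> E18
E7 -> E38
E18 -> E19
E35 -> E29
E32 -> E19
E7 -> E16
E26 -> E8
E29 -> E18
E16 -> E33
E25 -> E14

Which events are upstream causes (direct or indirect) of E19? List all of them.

Immediate causes of E19: E32, E18.
Further upstream: E26, E36, E7, E34, E16, E8, E35, E33, E25, E29, E14.

E14, E16, E18, E25, E26, E29, E32, E33, E34, E35, E36, E7, E8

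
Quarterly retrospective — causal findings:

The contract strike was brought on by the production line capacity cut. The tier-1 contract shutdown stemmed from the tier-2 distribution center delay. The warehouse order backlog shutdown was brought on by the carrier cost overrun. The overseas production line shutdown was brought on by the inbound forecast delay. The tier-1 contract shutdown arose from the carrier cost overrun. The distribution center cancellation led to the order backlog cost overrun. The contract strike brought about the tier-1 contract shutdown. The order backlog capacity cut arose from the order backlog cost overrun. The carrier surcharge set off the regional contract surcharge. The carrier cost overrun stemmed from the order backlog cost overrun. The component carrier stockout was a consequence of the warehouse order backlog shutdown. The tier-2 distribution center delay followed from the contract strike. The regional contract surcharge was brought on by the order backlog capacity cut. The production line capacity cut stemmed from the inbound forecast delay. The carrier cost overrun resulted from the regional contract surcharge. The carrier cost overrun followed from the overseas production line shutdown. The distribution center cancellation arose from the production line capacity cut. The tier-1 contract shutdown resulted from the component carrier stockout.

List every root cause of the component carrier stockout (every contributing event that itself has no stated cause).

Tracing upstream from the component carrier stockout: the component carrier stockout ← the warehouse order backlog shutdown ← the carrier cost overrun ← the overseas production line shutdown ← the inbound forecast delay.
A separate upstream branch: the component carrier stockout ← the warehouse order backlog shutdown ← the carrier cost overrun ← the regional contract surcharge ← the carrier surcharge.
Each of those chain origins has no stated cause.

the carrier surcharge, the inbound forecast delay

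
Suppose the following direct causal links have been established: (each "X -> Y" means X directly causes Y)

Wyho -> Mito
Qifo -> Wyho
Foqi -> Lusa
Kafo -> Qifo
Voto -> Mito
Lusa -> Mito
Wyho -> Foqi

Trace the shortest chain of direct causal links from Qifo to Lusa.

Qifo → Wyho
Wyho → Foqi
Foqi → Lusa
Length: 3 steps.

Qifo → Wyho → Foqi → Lusa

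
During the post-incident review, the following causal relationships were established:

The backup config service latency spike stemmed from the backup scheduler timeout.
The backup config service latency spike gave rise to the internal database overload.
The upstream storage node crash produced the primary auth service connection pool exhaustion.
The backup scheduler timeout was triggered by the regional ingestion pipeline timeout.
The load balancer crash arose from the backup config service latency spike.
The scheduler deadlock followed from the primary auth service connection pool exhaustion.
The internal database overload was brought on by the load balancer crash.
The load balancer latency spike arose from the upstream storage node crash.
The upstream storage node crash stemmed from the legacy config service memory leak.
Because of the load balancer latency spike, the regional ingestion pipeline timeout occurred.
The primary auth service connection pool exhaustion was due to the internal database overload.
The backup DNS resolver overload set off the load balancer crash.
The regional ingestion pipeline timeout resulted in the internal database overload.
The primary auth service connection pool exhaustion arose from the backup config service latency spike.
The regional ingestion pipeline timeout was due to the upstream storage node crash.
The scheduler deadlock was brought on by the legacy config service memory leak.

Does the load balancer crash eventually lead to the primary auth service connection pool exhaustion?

There is a causal chain: the load balancer crash → the internal database overload → the primary auth service connection pool exhaustion.

Yes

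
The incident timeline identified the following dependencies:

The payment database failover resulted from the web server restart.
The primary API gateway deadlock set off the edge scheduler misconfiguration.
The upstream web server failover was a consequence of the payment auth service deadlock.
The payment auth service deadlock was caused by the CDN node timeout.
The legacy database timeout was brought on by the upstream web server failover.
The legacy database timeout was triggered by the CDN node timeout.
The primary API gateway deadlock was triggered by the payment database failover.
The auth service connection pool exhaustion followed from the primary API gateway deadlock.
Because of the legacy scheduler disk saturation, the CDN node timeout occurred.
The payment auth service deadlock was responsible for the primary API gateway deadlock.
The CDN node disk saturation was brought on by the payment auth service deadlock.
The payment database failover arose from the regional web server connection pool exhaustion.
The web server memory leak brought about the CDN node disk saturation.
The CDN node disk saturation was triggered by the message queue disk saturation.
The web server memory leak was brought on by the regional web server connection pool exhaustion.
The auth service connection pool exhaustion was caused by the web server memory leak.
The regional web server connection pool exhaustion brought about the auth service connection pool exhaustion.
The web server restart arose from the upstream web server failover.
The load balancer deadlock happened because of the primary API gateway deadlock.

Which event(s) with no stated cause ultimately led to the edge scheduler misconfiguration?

the legacy scheduler disk saturation, the regional web server connection pool exhaustion

Tracing upstream from the edge scheduler misconfiguration: the edge scheduler misconfiguration ← the primary API gateway deadlock ← the payment auth service deadlock ← the CDN node timeout ← the legacy scheduler disk saturation.
A separate upstream branch: the edge scheduler misconfiguration ← the primary API gateway deadlock ← the payment database failover ← the regional web server connection pool exhaustion.
Each of those chain origins has no stated cause.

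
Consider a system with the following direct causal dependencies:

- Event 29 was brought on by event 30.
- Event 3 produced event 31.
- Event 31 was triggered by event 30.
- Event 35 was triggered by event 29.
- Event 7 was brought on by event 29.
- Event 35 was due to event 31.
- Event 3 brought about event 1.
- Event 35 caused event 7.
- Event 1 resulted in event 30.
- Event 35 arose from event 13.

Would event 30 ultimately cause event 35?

Yes

There is a causal chain: event 30 → event 29 → event 35.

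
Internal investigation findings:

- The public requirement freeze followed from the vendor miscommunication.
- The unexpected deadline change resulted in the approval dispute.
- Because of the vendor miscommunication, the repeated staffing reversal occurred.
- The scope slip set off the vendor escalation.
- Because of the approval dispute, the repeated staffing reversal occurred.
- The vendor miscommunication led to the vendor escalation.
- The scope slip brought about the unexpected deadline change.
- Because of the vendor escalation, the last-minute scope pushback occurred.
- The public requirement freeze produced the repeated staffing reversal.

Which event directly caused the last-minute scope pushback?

the vendor escalation

Upstream contributors include the vendor miscommunication, the scope slip, but only the vendor escalation feeds directly into the last-minute scope pushback.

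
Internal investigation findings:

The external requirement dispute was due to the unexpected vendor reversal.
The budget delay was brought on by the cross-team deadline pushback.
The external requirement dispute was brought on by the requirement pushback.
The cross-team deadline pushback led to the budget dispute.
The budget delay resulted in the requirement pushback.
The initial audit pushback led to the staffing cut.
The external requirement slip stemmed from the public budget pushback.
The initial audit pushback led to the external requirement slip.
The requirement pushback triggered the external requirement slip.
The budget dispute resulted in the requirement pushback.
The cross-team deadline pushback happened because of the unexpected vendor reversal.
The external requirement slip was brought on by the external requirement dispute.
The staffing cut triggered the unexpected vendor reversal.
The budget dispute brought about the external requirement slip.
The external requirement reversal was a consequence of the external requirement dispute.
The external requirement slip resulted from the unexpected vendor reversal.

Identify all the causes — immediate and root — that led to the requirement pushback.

the budget delay, the budget dispute, the cross-team deadline pushback, the initial audit pushback, the staffing cut, the unexpected vendor reversal

Immediate causes of the requirement pushback: the budget delay, the budget dispute.
Further upstream: the initial audit pushback, the staffing cut, the unexpected vendor reversal, the cross-team deadline pushback.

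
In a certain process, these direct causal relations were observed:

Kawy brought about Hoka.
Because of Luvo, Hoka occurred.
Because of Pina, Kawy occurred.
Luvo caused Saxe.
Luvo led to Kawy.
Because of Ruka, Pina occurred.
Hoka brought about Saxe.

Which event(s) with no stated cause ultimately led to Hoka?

Tracing upstream from Hoka: Hoka ← Luvo.
A separate upstream branch: Hoka ← Kawy ← Pina ← Ruka.
Each of those chain origins has no stated cause.

Luvo, Ruka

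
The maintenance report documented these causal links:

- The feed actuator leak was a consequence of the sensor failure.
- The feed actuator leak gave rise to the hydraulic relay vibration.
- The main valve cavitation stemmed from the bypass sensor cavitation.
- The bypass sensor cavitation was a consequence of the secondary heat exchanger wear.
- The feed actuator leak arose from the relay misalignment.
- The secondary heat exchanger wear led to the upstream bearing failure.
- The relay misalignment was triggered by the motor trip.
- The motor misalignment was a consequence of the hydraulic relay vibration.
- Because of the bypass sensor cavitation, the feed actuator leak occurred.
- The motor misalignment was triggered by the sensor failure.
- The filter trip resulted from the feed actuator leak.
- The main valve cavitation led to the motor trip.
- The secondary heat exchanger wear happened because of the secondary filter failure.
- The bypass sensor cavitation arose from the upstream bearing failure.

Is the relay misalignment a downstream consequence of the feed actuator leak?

The feed actuator leak leads to the filter trip, the hydraulic relay vibration, the motor misalignment; the relay misalignment is not among them.

No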